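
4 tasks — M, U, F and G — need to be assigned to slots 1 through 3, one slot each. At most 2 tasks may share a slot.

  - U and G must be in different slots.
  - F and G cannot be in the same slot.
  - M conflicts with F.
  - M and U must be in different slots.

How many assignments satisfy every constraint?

18

Splitting on M: it can be 1 (6), 2 (6), 3 (6). Listing each branch's schedules as (U, F, G):
M=1: (2,2,1) (2,2,3) (2,3,1) (3,2,1) (3,3,1) (3,3,2) — 6.
M=2: (1,1,2) (1,1,3) (1,3,2) (3,1,2) (3,3,1) (3,3,2) — 6.
M=3: (1,1,2) (1,1,3) (1,2,3) (2,1,3) (2,2,1) (2,2,3) — 6.
Summing: 6 + 6 + 6 = 18.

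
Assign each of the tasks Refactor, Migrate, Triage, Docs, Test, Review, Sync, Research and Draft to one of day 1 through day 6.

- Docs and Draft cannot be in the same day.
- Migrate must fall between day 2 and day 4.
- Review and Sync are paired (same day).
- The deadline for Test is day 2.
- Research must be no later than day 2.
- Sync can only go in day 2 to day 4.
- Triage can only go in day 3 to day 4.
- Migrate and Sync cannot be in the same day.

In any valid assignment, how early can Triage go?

day 3

Triage is available from day 3; Triage's own window allows nothing later than day 4.
Triage at day 3 is achievable: Draft in day 2, Refactor in day 1, Test in day 1, Triage in day 3, Review in day 3, Docs in day 1, Migrate in day 2, Research in day 1, Sync in day 3.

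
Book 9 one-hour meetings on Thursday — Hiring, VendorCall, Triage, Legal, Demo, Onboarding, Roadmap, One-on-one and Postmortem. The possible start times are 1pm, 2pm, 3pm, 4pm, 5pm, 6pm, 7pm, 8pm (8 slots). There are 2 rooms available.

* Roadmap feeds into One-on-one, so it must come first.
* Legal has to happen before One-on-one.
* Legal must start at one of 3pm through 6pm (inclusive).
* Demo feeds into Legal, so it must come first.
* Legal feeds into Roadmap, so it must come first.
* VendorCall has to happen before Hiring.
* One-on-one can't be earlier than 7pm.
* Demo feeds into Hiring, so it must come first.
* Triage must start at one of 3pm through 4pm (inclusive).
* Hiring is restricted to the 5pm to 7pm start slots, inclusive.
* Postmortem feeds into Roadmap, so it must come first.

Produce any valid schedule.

One-on-one -> 7pm; VendorCall -> 1pm; Hiring -> 5pm; Onboarding -> 2pm; Demo -> 1pm; Postmortem -> 2pm; Roadmap -> 4pm; Triage -> 3pm; Legal -> 3pm

Checking: Demo(1pm) before Hiring(5pm); Postmortem(2pm) before Roadmap(4pm); Legal(3pm) before Roadmap(4pm); Demo(1pm) before Legal(3pm); VendorCall(1pm) before Hiring(5pm); Legal(3pm) before One-on-one(7pm); Roadmap(4pm) before One-on-one(7pm); Hiring=5pm in [5pm,7pm]; Triage=3pm in [3pm,4pm]; One-on-one=7pm in [7pm,8pm]; Legal=3pm in [3pm,6pm]; max 2 per slot (cap 2).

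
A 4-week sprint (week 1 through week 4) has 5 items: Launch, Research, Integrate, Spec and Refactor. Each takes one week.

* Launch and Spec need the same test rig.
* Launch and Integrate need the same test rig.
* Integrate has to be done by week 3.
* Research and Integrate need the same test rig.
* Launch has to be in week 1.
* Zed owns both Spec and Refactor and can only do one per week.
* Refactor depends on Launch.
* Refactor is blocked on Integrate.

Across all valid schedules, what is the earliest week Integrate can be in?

Integrate's own window allows nothing later than week 3.
Integrate at week 2 is achievable: Integrate -> week 2, Refactor -> week 3, Launch -> week 1, Spec -> week 2, Research -> week 1.
Nothing earlier works — the conflict constraints rule out every week before week 2.

week 2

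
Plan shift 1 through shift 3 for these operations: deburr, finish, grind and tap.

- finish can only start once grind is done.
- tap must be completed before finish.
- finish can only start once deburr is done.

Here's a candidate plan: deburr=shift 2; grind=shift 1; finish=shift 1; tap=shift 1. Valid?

No — it violates: finish can only start once deburr is done

finish can only start once grind is done — violated.
tap must be completed before finish — violated.
finish can only start once deburr is done — violated.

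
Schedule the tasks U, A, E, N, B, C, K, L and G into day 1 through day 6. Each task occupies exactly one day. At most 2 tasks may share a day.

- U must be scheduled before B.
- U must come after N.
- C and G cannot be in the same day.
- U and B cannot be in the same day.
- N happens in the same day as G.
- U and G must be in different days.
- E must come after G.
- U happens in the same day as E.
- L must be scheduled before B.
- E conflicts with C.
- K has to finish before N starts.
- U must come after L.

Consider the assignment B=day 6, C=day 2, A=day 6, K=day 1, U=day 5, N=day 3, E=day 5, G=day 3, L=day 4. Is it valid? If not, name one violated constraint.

Yes, all constraints hold

At most 2 tasks may share a day — holds.
E conflicts with C — holds.
U must be scheduled before B — holds.
E must come after G — holds.
U and B cannot be in the same day — holds.
N happens in the same day as G — holds.
U must come after N — holds.
C and G cannot be in the same day — holds.
K has to finish before N starts — holds.
U happens in the same day as E — holds.
L must be scheduled before B — holds.
U must come after L — holds.
U and G must be in different days — holds.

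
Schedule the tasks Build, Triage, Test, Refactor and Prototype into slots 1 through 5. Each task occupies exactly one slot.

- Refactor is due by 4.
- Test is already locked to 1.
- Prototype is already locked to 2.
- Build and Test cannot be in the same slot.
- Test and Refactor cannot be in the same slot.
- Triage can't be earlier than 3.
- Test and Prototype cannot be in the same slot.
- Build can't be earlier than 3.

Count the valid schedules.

Splitting on Build: it can be 3 (9), 4 (9), 5 (9). Listing each branch's schedules as (Triage, Test, Refactor, Prototype):
Build=3: (3,1,2,2) (3,1,3,2) (3,1,4,2) (4,1,2,2) (4,1,3,2) (4,1,4,2) (5,1,2,2) (5,1,3,2) (5,1,4,2) — 9.
Build=4: (3,1,2,2) (3,1,3,2) (3,1,4,2) (4,1,2,2) (4,1,3,2) (4,1,4,2) (5,1,2,2) (5,1,3,2) (5,1,4,2) — 9.
Build=5: (3,1,2,2) (3,1,3,2) (3,1,4,2) (4,1,2,2) (4,1,3,2) (4,1,4,2) (5,1,2,2) (5,1,3,2) (5,1,4,2) — 9.
Summing: 9 + 9 + 9 = 27.

27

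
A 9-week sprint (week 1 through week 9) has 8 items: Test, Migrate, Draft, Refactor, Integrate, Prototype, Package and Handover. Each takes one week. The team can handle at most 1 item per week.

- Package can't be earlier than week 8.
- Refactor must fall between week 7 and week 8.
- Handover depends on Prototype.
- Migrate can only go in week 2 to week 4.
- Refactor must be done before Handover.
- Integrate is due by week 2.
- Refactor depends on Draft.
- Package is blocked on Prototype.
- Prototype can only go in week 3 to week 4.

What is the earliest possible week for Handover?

week 8

Precedence pushes Handover to at least week 8.
Handover at week 8 is achievable: Draft -> week 4, Test -> week 5, Prototype -> week 3, Refactor -> week 7, Handover -> week 8, Migrate -> week 2, Package -> week 9, Integrate -> week 1.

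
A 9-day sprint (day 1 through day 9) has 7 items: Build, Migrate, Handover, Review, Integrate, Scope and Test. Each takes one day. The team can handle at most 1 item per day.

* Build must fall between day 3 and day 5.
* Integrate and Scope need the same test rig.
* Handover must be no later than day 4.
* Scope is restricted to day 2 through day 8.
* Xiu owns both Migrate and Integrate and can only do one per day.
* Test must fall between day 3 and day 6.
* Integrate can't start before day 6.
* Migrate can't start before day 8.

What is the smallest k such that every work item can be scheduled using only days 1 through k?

8

With at most 1 per day and 7 work items, at least 7 days are needed.
Migrate can't be placed before day 8, so the schedule must run through at least day 8.
8 works (last occupied day: day 8): for example Integrate in day 6; Handover in day 1; Scope in day 2; Migrate in day 8; Build in day 3; Review in day 5; Test in day 4.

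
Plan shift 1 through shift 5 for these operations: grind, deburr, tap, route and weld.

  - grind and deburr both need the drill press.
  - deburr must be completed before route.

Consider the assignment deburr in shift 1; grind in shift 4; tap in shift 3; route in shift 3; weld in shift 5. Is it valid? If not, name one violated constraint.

deburr must be completed before route — holds.
grind and deburr both need the drill press — holds.

Yes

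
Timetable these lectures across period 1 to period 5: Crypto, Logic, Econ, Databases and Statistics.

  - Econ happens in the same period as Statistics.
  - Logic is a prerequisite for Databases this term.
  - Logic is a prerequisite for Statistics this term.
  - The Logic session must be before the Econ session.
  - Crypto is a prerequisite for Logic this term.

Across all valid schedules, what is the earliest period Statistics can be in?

period 3

Precedence pushes Statistics to at least period 3.
Statistics at period 3 is achievable: Crypto in period 1; Statistics in period 3; Logic in period 2; Econ in period 3; Databases in period 3.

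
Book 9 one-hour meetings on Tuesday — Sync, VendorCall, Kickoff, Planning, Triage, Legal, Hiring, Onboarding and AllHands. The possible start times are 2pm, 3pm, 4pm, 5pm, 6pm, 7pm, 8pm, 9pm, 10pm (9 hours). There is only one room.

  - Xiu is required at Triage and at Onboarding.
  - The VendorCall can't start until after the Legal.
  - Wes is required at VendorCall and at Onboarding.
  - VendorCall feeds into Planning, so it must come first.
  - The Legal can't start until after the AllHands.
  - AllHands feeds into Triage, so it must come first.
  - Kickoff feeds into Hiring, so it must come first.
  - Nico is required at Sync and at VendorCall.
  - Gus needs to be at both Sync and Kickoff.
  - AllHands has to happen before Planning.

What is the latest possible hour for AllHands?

6pm

Downstream work caps AllHands at 7pm.
AllHands at 6pm is achievable: Sync in 4pm, Onboarding in 5pm, AllHands in 6pm, Triage in 10pm, Planning in 9pm, Kickoff in 2pm, Legal in 7pm, VendorCall in 8pm, Hiring in 3pm.
Nothing later works — the conflict and capacity constraints rule out every hour after 6pm.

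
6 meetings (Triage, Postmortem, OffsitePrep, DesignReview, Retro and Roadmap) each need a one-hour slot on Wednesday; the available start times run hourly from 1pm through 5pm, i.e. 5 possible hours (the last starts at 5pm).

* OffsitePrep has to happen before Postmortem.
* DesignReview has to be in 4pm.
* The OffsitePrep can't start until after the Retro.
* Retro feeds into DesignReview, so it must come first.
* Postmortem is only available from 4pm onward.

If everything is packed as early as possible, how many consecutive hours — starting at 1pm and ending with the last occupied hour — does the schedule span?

4 hours

The precedence chain requires at least 3 distinct hours.
Postmortem can't be placed before 4pm — that is hour 4 counting from 1pm — so the schedule must run through at least 4 hours.
4 works (last occupied hour: 4pm): for example Retro=1pm, Postmortem=4pm, DesignReview=4pm, Roadmap=1pm, Triage=1pm, OffsitePrep=2pm.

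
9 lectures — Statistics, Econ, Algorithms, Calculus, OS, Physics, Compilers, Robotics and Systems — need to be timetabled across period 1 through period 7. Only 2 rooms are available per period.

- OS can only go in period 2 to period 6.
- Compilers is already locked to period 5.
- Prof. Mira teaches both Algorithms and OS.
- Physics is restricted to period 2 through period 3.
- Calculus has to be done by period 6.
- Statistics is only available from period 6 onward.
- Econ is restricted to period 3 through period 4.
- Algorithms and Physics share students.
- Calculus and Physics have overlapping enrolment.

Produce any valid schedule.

Physics=period 2; Robotics=period 3; Systems=period 4; Algorithms=period 1; Compilers=period 5; OS=period 2; Statistics=period 6; Econ=period 3; Calculus=period 1

Checking: Calculus(period 1) != Physics(period 2); Algorithms(period 1) != Physics(period 2); Algorithms(period 1) != OS(period 2); Calculus=period 1 in [period 1,period 6]; Physics=period 2 in [period 2,period 3]; Compilers=period 5 in [period 5,period 5]; OS=period 2 in [period 2,period 6]; Econ=period 3 in [period 3,period 4]; Statistics=period 6 in [period 6,period 7]; max 2 per period (cap 2).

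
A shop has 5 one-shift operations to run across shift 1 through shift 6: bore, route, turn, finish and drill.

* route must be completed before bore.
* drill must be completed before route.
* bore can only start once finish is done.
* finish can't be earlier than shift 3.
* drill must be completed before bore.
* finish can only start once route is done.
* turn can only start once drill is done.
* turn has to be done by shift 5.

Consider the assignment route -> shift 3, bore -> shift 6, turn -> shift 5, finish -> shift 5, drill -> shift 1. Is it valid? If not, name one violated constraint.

Yes

route must be completed before bore — holds.
turn can only start once drill is done — holds.
bore can only start once finish is done — holds.
drill must be completed before route — holds.
turn has to be done by shift 5 — holds.
finish can't be earlier than shift 3 — holds.
drill must be completed before bore — holds.
finish can only start once route is done — holds.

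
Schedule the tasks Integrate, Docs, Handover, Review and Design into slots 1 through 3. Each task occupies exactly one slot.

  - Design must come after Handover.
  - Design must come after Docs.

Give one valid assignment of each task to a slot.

Design -> 2; Review -> 1; Integrate -> 1; Docs -> 1; Handover -> 1

Checking: Docs(1) before Design(2); Handover(1) before Design(2).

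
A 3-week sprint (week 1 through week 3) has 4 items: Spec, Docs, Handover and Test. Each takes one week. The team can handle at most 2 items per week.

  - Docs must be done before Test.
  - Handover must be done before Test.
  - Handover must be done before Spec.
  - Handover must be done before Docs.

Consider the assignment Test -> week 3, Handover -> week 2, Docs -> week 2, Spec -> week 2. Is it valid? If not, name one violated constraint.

No — it violates: The team can handle at most 2 items per week

Handover must be done before Spec — violated.
Handover must be done before Test — holds.
Handover must be done before Docs — violated.
Docs must be done before Test — holds.
The team can handle at most 2 items per week — violated.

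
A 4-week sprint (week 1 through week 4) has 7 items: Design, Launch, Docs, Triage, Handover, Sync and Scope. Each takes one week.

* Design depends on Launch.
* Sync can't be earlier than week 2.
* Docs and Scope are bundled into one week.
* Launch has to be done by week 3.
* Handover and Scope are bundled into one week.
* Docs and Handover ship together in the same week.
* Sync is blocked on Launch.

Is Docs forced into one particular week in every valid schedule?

Docs can be week 1 (e.g. Launch -> week 1; Scope -> week 1; Docs -> week 1; Triage -> week 1; Design -> week 2; Handover -> week 1; Sync -> week 2) or week 2 (e.g. Scope in week 2, Launch in week 1, Triage in week 1, Docs in week 2, Handover in week 2, Design in week 2, Sync in week 2).

No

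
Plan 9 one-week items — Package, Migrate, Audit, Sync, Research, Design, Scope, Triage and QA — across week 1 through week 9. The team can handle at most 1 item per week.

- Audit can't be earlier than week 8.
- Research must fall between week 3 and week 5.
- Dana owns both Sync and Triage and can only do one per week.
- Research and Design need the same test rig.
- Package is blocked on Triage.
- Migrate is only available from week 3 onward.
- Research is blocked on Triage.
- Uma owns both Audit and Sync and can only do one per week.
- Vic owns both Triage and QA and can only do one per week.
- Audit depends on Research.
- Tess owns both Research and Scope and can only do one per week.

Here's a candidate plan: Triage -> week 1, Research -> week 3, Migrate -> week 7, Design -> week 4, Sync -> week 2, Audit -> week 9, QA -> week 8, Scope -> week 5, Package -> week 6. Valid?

Audit depends on Research — holds.
Audit can't be earlier than week 8 — holds.
Migrate is only available from week 3 onward — holds.
Package is blocked on Triage — holds.
Vic owns both Triage and QA and can only do one per week — holds.
Research must fall between week 3 and week 5 — holds.
Research and Design need the same test rig — holds.
Tess owns both Research and Scope and can only do one per week — holds.
The team can handle at most 1 item per week — holds.
Uma owns both Audit and Sync and can only do one per week — holds.
Research is blocked on Triage — holds.
Dana owns both Sync and Triage and can only do one per week — holds.

Yes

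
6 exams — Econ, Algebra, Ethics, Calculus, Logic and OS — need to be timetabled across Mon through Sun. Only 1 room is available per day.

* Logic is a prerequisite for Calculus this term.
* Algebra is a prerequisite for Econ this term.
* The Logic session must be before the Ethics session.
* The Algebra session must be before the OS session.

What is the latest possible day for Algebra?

Fri

Downstream work caps Algebra at Sat.
Algebra at Fri is achievable: Calculus -> Wed; Algebra -> Fri; Logic -> Mon; Econ -> Sat; OS -> Sun; Ethics -> Tue.
Nothing later works — the capacity limit rule out every day after Fri.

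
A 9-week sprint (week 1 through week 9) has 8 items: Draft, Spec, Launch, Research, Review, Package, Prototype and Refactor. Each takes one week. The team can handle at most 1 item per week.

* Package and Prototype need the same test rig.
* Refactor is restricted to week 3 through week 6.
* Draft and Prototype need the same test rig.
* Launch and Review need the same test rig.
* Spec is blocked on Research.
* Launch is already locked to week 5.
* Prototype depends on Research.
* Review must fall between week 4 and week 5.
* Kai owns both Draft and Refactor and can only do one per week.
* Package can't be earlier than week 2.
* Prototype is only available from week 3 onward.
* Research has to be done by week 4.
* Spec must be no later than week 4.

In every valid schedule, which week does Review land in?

Review's window is week 4–week 5.
Launch is fixed at week 5, and Review can't share a week with Launch.
So Review must be week 4.

week 4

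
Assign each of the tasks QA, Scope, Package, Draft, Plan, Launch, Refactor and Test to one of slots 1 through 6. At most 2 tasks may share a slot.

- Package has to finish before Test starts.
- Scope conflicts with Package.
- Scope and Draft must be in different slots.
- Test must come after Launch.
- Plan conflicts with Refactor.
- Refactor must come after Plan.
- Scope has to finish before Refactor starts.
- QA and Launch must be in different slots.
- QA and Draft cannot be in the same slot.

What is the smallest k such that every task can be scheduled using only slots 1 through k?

4

The precedence chain requires at least 2 distinct slots.
With at most 2 per slot and 8 tasks, at least 4 slots are needed.
4 works (last occupied slot: 4): for example Test=4, Launch=3, Package=2, Refactor=2, Draft=3, QA=4, Scope=1, Plan=1.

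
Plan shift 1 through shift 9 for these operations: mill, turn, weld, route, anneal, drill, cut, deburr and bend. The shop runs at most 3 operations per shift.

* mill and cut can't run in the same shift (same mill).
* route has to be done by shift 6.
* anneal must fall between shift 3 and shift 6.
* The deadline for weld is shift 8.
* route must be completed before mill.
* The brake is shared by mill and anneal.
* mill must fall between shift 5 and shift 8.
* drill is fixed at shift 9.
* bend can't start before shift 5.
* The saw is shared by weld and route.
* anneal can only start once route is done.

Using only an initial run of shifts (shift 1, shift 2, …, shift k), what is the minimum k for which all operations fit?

The precedence chain requires at least 2 distinct shifts.
With at most 3 per shift and 9 operations, at least 3 shifts are needed.
drill can't be placed before shift 9, so the schedule must run through at least shift 9.
9 works (last occupied shift: shift 9): for example mill -> shift 5; bend -> shift 5; anneal -> shift 3; route -> shift 1; deburr -> shift 2; weld -> shift 2; cut -> shift 1; drill -> shift 9; turn -> shift 1.

9 shifts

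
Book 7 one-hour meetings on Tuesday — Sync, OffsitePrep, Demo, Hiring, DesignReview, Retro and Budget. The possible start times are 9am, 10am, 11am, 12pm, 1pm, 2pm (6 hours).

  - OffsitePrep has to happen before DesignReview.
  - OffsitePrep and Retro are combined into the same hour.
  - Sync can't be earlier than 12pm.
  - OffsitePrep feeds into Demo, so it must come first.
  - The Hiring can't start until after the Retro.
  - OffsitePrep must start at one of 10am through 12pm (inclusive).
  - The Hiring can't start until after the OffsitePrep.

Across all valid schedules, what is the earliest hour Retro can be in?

10am

Retro must be in the same hour as OffsitePrep, which can't be before 10am, so Retro is at least 10am; Retro must be in the same hour as OffsitePrep, which can't be after 12pm, so Retro is at most 12pm.
Retro at 10am is achievable: Hiring=11am, OffsitePrep=10am, Budget=9am, Sync=12pm, Demo=11am, Retro=10am, DesignReview=11am.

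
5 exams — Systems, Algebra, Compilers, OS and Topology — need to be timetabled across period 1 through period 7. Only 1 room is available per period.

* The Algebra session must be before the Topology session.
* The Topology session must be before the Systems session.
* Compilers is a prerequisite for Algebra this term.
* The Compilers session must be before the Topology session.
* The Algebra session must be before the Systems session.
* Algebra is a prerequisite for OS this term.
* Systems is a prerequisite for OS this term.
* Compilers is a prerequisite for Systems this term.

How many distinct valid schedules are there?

Splitting on Systems: it can be period 4 (3), period 5 (8), period 6 (10). Listing each branch's schedules as (Algebra, Compilers, OS, Topology) by period number:
Systems=period 4: (2,1,5,3) (2,1,6,3) (2,1,7,3) — 3.
Systems=period 5: (2,1,6,3) (2,1,6,4) (2,1,7,3) (2,1,7,4) (3,1,6,4) (3,1,7,4) (3,2,6,4) (3,2,7,4) — 8.
Systems=period 6: (2,1,7,3) (2,1,7,4) (2,1,7,5) (3,1,7,4) (3,1,7,5) (3,2,7,4) (3,2,7,5) (4,1,7,5) (4,2,7,5) (4,3,7,5) — 10.
Summing: 3 + 8 + 10 = 21.

21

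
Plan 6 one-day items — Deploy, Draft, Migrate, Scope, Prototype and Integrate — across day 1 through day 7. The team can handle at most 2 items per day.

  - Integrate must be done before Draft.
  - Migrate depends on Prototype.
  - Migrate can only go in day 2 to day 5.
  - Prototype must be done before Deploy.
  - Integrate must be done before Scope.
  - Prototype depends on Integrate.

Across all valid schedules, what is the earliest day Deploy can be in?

Precedence pushes Deploy to at least day 3.
Deploy at day 3 is achievable: Scope -> day 4, Deploy -> day 3, Draft -> day 2, Prototype -> day 2, Integrate -> day 1, Migrate -> day 3.

day 3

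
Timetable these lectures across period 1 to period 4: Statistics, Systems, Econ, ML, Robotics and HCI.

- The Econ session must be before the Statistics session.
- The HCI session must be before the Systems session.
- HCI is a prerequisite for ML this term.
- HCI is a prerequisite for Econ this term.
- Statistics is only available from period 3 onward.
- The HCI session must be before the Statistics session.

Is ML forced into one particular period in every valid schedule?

No

ML can be period 2 (e.g. Robotics=period 1, HCI=period 1, Statistics=period 3, Systems=period 2, ML=period 2, Econ=period 2) or period 3 (e.g. ML in period 3, Econ in period 2, Systems in period 2, Robotics in period 1, HCI in period 1, Statistics in period 3).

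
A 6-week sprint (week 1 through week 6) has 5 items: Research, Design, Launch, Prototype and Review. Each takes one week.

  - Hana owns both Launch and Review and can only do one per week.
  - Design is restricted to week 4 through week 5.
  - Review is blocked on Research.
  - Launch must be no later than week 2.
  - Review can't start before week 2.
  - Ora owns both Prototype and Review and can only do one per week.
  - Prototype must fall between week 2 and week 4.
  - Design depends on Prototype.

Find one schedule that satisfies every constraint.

Research -> week 1, Design -> week 4, Prototype -> week 2, Launch -> week 1, Review -> week 3

Checking: Research(week 1) before Review(week 3); Prototype(week 2) before Design(week 4); Launch(week 1) != Review(week 3); Prototype(week 2) != Review(week 3); Design=week 4 in [week 4,week 5]; Prototype=week 2 in [week 2,week 4]; Review=week 3 in [week 2,week 6]; Launch=week 1 in [week 1,week 2].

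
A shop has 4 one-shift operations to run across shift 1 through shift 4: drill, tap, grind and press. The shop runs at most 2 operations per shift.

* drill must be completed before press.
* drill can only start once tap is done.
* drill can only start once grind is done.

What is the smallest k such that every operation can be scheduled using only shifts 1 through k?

3 shifts

The precedence chain requires at least 3 distinct shifts.
With at most 2 per shift and 4 operations, at least 2 shifts are needed.
3 works (last occupied shift: shift 3): for example press in shift 3, tap in shift 1, drill in shift 2, grind in shift 1.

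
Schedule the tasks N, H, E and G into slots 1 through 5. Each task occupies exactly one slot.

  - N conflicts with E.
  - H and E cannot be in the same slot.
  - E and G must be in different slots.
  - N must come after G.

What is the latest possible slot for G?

4

Downstream work caps G at 4.
G at 4 is achievable: H -> 1; N -> 5; E -> 2; G -> 4.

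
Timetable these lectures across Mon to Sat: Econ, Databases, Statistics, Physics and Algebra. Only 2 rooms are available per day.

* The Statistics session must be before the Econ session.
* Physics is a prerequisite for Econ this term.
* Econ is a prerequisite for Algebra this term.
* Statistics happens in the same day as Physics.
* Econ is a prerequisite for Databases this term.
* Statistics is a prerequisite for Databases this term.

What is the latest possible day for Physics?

Downstream work caps Physics at Thu.
Physics at Thu is achievable: Econ=Fri, Physics=Thu, Statistics=Thu, Algebra=Sat, Databases=Sat.

Thu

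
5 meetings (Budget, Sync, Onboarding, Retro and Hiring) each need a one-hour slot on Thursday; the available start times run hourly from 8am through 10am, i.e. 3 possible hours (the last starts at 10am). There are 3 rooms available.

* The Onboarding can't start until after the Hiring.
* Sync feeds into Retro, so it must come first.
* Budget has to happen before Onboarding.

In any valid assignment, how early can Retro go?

Precedence pushes Retro to at least 9am.
Retro at 9am is achievable: Onboarding -> 9am, Retro -> 9am, Budget -> 8am, Sync -> 8am, Hiring -> 8am.

9am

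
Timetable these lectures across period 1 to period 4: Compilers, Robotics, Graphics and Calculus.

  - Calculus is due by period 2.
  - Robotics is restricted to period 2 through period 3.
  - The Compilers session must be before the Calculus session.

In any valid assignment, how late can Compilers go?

period 1

Downstream work caps Compilers at period 1.
Compilers at period 1 is achievable: Compilers -> period 1; Robotics -> period 2; Graphics -> period 1; Calculus -> period 2.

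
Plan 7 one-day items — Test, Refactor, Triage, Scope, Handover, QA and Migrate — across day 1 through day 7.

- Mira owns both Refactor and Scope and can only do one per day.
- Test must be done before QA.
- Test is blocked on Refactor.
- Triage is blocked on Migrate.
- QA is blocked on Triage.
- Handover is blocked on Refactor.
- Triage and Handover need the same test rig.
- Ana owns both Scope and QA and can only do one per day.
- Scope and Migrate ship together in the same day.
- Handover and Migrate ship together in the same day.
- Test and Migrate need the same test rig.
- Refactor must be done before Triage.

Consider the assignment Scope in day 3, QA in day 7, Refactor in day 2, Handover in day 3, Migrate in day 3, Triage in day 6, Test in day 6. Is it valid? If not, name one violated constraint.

Yes, all constraints hold

Handover and Migrate ship together in the same day — holds.
Refactor must be done before Triage — holds.
Test must be done before QA — holds.
Ana owns both Scope and QA and can only do one per day — holds.
Triage and Handover need the same test rig — holds.
QA is blocked on Triage — holds.
Triage is blocked on Migrate — holds.
Handover is blocked on Refactor — holds.
Scope and Migrate ship together in the same day — holds.
Test is blocked on Refactor — holds.
Mira owns both Refactor and Scope and can only do one per day — holds.
Test and Migrate need the same test rig — holds.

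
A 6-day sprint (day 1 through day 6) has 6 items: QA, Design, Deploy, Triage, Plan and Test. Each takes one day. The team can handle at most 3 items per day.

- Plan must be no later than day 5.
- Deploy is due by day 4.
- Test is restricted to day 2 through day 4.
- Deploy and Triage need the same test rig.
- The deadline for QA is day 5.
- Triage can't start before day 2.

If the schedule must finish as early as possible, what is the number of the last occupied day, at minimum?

With at most 3 per day and 6 tasks, at least 2 days are needed.
Triage can't be placed before day 2, so the schedule must run through at least day 2.
2 works (last occupied day: day 2): for example QA=day 1; Deploy=day 1; Plan=day 2; Design=day 1; Test=day 2; Triage=day 2.

2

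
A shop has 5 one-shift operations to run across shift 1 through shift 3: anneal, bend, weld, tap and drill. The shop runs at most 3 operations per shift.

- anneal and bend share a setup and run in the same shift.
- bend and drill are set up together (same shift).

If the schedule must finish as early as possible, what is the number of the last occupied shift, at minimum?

With at most 3 per shift and 5 operations, at least 2 shifts are needed.
2 works (last occupied shift: shift 2): for example weld -> shift 2; tap -> shift 2; drill -> shift 1; bend -> shift 1; anneal -> shift 1.

2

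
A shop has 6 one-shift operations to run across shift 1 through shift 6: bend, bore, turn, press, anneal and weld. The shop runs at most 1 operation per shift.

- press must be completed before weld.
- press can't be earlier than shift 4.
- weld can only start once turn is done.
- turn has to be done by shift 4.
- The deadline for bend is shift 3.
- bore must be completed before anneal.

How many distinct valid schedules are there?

21

Splitting on bend: it can be shift 1 (7), shift 2 (7), shift 3 (7). Listing each branch's schedules as (bore, turn, press, anneal, weld) by shift number:
bend=shift 1: (2,3,4,5,6) (2,3,4,6,5) (2,3,5,4,6) (2,4,5,3,6) (3,2,4,5,6) (3,2,4,6,5) (3,2,5,4,6) — 7.
bend=shift 2: (1,3,4,5,6) (1,3,4,6,5) (1,3,5,4,6) (1,4,5,3,6) (3,1,4,5,6) (3,1,4,6,5) (3,1,5,4,6) — 7.
bend=shift 3: (1,2,4,5,6) (1,2,4,6,5) (1,2,5,4,6) (1,4,5,2,6) (2,1,4,5,6) (2,1,4,6,5) (2,1,5,4,6) — 7.
Summing: 7 + 7 + 7 = 21.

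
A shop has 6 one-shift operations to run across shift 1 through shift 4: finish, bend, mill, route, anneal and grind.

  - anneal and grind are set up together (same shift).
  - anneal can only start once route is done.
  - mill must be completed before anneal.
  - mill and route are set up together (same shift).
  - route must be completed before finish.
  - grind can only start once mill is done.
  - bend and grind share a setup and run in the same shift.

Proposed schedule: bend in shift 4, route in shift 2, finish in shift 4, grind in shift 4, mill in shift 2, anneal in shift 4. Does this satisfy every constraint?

Valid

mill must be completed before anneal — holds.
mill and route are set up together (same shift) — holds.
bend and grind share a setup and run in the same shift — holds.
route must be completed before finish — holds.
grind can only start once mill is done — holds.
anneal and grind are set up together (same shift) — holds.
anneal can only start once route is done — holds.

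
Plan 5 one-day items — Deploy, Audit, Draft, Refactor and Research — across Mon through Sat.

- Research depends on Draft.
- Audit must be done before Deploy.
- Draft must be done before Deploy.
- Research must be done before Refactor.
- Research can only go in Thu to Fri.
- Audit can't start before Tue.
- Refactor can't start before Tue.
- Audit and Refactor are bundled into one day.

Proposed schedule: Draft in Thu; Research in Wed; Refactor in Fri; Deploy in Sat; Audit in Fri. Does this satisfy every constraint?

Research depends on Draft — violated.
Research must be done before Refactor — holds.
Refactor can't start before Tue — holds.
Draft must be done before Deploy — holds.
Audit must be done before Deploy — holds.
Audit and Refactor are bundled into one day — holds.
Research can only go in Thu to Fri — violated.
Audit can't start before Tue — holds.

No. Research depends on Draft is not satisfied.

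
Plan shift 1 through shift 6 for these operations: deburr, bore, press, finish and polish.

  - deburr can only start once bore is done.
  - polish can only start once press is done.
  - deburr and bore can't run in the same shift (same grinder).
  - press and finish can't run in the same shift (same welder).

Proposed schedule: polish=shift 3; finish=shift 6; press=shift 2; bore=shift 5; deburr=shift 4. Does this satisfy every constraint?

polish can only start once press is done — holds.
deburr can only start once bore is done — violated.
press and finish can't run in the same shift (same welder) — holds.
deburr and bore can't run in the same shift (same grinder) — holds.

Invalid. deburr can only start once bore is done.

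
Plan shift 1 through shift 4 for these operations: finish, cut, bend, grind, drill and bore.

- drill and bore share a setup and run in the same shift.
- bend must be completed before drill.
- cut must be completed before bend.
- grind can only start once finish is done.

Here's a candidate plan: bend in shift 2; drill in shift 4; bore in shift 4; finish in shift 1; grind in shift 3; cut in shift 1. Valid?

bend must be completed before drill — holds.
drill and bore share a setup and run in the same shift — holds.
grind can only start once finish is done — holds.
cut must be completed before bend — holds.

Valid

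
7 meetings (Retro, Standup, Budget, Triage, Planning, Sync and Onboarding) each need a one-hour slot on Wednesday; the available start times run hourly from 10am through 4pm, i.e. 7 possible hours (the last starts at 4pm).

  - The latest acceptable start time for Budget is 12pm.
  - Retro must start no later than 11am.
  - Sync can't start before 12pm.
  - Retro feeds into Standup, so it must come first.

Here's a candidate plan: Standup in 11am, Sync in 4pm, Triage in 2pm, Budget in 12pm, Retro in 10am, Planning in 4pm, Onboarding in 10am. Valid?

Sync can't start before 12pm — holds.
Retro feeds into Standup, so it must come first — holds.
The latest acceptable start time for Budget is 12pm — holds.
Retro must start no later than 11am — holds.

Yes, all constraints hold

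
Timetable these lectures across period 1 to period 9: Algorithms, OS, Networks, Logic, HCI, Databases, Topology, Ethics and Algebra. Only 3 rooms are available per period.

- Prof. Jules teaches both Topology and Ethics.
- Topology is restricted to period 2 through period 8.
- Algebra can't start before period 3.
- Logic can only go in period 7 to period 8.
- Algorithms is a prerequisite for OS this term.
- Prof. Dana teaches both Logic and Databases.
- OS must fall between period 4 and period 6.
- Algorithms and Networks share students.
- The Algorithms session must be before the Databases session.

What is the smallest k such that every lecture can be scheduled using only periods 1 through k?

7 periods

The precedence chain requires at least 2 distinct periods.
With at most 3 per period and 9 lectures, at least 3 periods are needed.
Logic can't be placed before period 7, so the schedule must run through at least period 7.
7 works (last occupied period: period 7): for example Databases -> period 2; Algorithms -> period 1; OS -> period 4; Logic -> period 7; Networks -> period 2; Ethics -> period 1; HCI -> period 1; Algebra -> period 3; Topology -> period 2.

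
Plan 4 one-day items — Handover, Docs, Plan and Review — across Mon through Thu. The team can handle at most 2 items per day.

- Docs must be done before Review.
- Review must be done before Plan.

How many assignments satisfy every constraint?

Splitting on Handover: it can be Mon (4), Tue (4), Wed (4), Thu (4). Listing each branch's schedules as (Docs, Plan, Review):
Handover=Mon: (Mon,Wed,Tue) (Mon,Thu,Tue) (Mon,Thu,Wed) (Tue,Thu,Wed) — 4.
Handover=Tue: (Mon,Wed,Tue) (Mon,Thu,Tue) (Mon,Thu,Wed) (Tue,Thu,Wed) — 4.
Handover=Wed: (Mon,Wed,Tue) (Mon,Thu,Tue) (Mon,Thu,Wed) (Tue,Thu,Wed) — 4.
Handover=Thu: (Mon,Wed,Tue) (Mon,Thu,Tue) (Mon,Thu,Wed) (Tue,Thu,Wed) — 4.
Summing: 4 + 4 + 4 + 4 = 16.

16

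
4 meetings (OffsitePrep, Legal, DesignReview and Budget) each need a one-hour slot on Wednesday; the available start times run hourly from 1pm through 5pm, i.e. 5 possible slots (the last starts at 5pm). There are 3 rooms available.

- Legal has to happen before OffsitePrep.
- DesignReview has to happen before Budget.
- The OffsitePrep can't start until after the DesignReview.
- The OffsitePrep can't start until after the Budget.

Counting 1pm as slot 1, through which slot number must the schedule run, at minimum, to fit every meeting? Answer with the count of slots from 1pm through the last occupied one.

The precedence chain requires at least 3 distinct slots.
With at most 3 per slot and 4 meetings, at least 2 slots are needed.
3 works (last occupied slot: 3pm): for example OffsitePrep -> 3pm, Budget -> 2pm, DesignReview -> 1pm, Legal -> 1pm.

3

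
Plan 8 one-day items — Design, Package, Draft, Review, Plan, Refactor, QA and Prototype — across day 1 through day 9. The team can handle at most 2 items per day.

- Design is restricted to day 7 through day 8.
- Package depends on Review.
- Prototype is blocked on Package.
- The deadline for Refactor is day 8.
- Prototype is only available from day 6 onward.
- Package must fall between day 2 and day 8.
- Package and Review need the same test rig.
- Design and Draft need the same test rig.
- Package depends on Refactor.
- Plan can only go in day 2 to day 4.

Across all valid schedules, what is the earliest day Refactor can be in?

day 1

Refactor's own window allows nothing later than day 8; downstream work caps Refactor at day 7.
Refactor at day 1 is achievable: Review in day 1, Plan in day 2, Refactor in day 1, Design in day 7, QA in day 3, Draft in day 3, Prototype in day 6, Package in day 2.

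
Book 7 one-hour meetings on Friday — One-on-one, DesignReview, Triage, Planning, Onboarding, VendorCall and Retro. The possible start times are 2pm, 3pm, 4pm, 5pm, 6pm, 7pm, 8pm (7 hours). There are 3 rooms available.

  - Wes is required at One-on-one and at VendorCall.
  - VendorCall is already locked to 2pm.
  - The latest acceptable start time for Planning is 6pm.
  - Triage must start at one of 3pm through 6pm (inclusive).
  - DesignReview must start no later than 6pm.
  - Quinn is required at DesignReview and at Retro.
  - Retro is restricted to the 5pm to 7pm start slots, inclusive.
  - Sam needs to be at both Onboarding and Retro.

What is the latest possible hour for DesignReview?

6pm

DesignReview's own window allows nothing later than 6pm.
DesignReview at 6pm is achievable: Triage -> 3pm, Onboarding -> 2pm, Planning -> 2pm, DesignReview -> 6pm, VendorCall -> 2pm, One-on-one -> 3pm, Retro -> 5pm.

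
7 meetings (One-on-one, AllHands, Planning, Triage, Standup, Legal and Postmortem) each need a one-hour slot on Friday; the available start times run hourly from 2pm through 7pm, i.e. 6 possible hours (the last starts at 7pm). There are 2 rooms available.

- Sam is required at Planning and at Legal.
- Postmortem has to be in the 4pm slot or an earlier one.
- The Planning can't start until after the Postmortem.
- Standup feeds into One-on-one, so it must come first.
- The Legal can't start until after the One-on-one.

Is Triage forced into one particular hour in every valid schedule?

Triage can be 2pm (e.g. One-on-one -> 4pm, Standup -> 3pm, Postmortem -> 2pm, AllHands -> 4pm, Legal -> 5pm, Triage -> 2pm, Planning -> 3pm) or 3pm (e.g. Planning -> 4pm; Standup -> 2pm; AllHands -> 4pm; Triage -> 3pm; Postmortem -> 2pm; One-on-one -> 3pm; Legal -> 5pm).

No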